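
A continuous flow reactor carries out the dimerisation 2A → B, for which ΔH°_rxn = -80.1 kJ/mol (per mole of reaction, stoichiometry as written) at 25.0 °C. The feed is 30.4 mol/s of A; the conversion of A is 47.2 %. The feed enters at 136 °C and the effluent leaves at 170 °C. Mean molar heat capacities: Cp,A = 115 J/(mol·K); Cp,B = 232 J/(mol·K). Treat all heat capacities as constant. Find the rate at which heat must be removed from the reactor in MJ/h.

Q_out = 1630 MJ/h

Extent of reaction ξ = 0.472 × 30.4 / 2 = 7.1744 mol/s
Reaction term: ξ·ΔH°_rxn = 7.1744 × -80.1 = -574.67 kJ/s
Sensible, feed 136→25 °C: -388.06 kJ/s
Outlet flows (mol/s): A 16.051, B 7.1744
Sensible, products 25→170 °C: 509 kJ/s
Q = ΔH = -453.72 kJ/s = -453.72 kW
Heat removed = 1633.4 MJ/h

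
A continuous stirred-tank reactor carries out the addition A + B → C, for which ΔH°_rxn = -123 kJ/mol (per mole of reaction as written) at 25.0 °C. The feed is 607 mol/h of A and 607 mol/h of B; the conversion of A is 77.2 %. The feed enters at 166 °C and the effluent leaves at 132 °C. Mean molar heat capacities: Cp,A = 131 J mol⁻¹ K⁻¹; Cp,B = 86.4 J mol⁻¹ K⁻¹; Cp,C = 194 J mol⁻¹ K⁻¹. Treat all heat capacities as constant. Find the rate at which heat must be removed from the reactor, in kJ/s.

Q_out = 17.6 kJ/s

Extent of reaction ξ = 0.772 × 607 = 468.6 mol/h
Reaction term: ξ·ΔH°_rxn = 468.6 × -123 = -57638 kJ/h
Sensible, feed 166→25 °C: -18607 kJ/h
Outlet flows (mol/h): A 138.4, B 138.4, C 468.6
Sensible, products 25→132 °C: 12947 kJ/h
Q = ΔH = -63298 kJ/h = -17.583 kW
Heat removed = 17.583 kJ/s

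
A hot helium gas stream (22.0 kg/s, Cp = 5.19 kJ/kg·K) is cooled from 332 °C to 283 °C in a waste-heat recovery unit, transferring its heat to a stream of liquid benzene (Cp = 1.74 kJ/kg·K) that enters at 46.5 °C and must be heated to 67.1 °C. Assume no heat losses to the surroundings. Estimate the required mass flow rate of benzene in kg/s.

ṁ_c = 156 kg/s

Heat released by hot stream: Q = 22.0 × 5.19 × (332 − 283) = 5594.8 kJ/s
Energy balance on cold side (adiabatic exchanger): Q = ṁ_c·Cp_c·(T_c,out − T_c,in)
ṁ_c = 5594.8 / [1.74 × (67.1 − 46.5)] = 156.09 kg/s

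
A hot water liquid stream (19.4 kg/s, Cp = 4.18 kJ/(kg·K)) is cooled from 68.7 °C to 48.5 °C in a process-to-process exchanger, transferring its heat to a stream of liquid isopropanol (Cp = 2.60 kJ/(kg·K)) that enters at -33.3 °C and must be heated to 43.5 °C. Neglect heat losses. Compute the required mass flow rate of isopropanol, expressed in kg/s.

ṁ_c = 8.20 kg/s

Heat released by hot stream: Q = 19.4 × 4.18 × (68.7 − 48.5) = 1638.1 kJ/s
Energy balance on cold side (adiabatic exchanger): Q = ṁ_c·Cp_c·(T_c,out − T_c,in)
ṁ_c = 1638.1 / [2.60 × (43.5 − -33.3)] = 8.2034 kg/s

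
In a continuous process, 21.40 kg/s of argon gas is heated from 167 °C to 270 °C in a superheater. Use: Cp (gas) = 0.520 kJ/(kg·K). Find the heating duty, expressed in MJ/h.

Q = ṁ·Cp·ΔT = 21.40 × 0.520 × (270 − 167) = 1146.2 kJ/s
Heating duty = 4126.3 MJ/h

Q = 4130 MJ/h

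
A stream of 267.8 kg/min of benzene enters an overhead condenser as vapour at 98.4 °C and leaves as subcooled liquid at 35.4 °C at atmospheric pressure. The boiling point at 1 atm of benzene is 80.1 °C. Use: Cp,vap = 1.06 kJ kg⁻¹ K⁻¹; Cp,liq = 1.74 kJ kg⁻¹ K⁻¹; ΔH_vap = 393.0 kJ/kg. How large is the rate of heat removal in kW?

vapour 98.4→80.1 °C: -19.398 kJ/kg
condensation at 80.1 °C: -393 kJ/kg
liquid 80.1→35.4 °C: -77.778 kJ/kg
Δh = -19.398 + -393 + -77.778 = -490.18 kJ/kg
Q = ṁ·Δh = 267.8 kg/min × -490.18 kJ/kg = -131270 kJ/min
|Q| = 2187.8 kW

Q_c = 2190 kW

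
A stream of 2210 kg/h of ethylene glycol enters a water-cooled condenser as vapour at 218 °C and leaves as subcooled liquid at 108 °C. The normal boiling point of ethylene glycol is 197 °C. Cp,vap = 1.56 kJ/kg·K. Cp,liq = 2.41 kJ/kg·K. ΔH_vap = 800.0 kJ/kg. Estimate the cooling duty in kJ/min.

vapour 218→197 °C: -32.76 kJ/kg
condensation at 197 °C: -800 kJ/kg
liquid 197→108 °C: -214.49 kJ/kg
Δh = -32.76 + -800 + -214.49 = -1047.2 kJ/kg
Q = ṁ·Δh = 2210 kg/h × -1047.2 kJ/kg = -2.3144e+06 kJ/h
|Q| = 642.9 kW = 38574 kJ/min

Q_c = 38600 kJ/min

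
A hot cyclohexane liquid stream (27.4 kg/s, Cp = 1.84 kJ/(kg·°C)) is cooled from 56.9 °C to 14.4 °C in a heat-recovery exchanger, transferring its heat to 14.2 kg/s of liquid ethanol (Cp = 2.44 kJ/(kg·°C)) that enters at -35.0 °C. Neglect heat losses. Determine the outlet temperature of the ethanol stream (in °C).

Heat released by hot stream: Q = 27.4 × 1.84 × (56.9 − 14.4) = 2142.7 kJ/s
Energy balance on cold side (adiabatic exchanger): Q = ṁ_c·Cp_c·(T_c,out − T_c,in)
T_c,out = -35.0 + 2142.7/(14.2 × 2.44) = 26.841 °C

T_c,out = 26.8 °C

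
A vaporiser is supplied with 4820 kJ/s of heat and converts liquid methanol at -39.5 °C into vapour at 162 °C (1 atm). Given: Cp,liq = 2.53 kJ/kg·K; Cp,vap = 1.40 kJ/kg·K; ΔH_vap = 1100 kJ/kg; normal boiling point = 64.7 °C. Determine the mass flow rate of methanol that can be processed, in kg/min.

Δh = 2.53×(64.7−-39.5) + 1100 + 1.40×(162−64.7) = 1499.8 kJ/kg
Q = 4820 kJ/s = 4820 kJ/s = 289200 kJ/min
ṁ = Q/Δh = 289200 / 1499.8 = 192.82 kg/min

ṁ = 193 kg/min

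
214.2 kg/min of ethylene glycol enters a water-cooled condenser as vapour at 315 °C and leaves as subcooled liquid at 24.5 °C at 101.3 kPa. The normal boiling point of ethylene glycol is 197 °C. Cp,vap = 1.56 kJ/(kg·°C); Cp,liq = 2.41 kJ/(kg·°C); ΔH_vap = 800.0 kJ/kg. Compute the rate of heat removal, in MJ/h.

Q_c = 18000 MJ/h

vapour 315→197 °C: -184.08 kJ/kg
condensation at 197 °C: -800 kJ/kg
liquid 197→24.5 °C: -415.73 kJ/kg
Δh = -184.08 + -800 + -415.73 = -1399.8 kJ/kg
Q = ṁ·Δh = 214.2 kg/min × -1399.8 kJ/kg = -299840 kJ/min
|Q| = 4997.3 kW = 17990 MJ/h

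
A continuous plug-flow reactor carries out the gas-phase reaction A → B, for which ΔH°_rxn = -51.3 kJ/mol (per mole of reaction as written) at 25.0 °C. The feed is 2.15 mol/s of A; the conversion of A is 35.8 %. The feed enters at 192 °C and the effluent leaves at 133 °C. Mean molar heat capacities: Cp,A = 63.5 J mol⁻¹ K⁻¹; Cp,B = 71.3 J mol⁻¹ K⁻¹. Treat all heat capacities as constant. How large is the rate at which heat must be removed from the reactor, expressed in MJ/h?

Q_out = 169 MJ/h

Extent of reaction ξ = 0.358 × 2.15 = 0.7697 mol/s
Reaction term: ξ·ΔH°_rxn = 0.7697 × -51.3 = -39.486 kJ/s
Sensible, feed 192→25 °C: -22.8 kJ/s
Outlet flows (mol/s): A 1.3803, B 0.7697
Sensible, products 25→133 °C: 15.393 kJ/s
Q = ΔH = -46.892 kJ/s = -46.892 kW
Heat removed = 168.81 MJ/h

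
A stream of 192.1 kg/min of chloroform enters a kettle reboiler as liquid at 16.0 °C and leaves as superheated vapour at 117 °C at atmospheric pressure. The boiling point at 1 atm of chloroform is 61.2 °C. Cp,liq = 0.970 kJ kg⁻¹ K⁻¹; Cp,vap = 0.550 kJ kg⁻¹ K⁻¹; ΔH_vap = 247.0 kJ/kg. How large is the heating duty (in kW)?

liquid 16.0→61.2 °C: 43.844 kJ/kg
vaporisation at 61.2 °C: 247 kJ/kg
vapour 61.2→117 °C: 30.69 kJ/kg
Δh = 43.844 + 247 + 30.69 = 321.53 kJ/kg
Q = ṁ·Δh = 192.1 kg/min × 321.53 kJ/kg = 61767 kJ/min
|Q| = 1029.4 kW

Q = 1030 kW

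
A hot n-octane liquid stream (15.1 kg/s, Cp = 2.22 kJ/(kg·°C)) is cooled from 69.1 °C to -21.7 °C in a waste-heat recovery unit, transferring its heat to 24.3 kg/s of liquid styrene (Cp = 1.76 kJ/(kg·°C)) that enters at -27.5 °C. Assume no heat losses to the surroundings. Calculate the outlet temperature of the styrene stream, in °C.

Heat released by hot stream: Q = 15.1 × 2.22 × (69.1 − -21.7) = 3043.8 kJ/s
Energy balance on cold side (adiabatic exchanger): Q = ṁ_c·Cp_c·(T_c,out − T_c,in)
T_c,out = -27.5 + 3043.8/(24.3 × 1.76) = 43.67 °C

T_c,out = 43.7 °C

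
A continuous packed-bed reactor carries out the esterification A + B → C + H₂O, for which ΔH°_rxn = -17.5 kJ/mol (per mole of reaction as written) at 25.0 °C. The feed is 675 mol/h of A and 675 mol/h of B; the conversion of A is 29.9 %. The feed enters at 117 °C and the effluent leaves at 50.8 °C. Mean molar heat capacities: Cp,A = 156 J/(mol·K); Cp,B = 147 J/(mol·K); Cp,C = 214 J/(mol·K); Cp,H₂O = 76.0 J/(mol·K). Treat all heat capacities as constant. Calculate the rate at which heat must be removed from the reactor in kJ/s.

Extent of reaction ξ = 0.299 × 675 = 201.82 mol/h
Reaction term: ξ·ΔH°_rxn = 201.82 × -17.5 = -3531.9 kJ/h
Sensible, feed 117→25 °C: -18816 kJ/h
Outlet flows (mol/h): A 473.18, B 473.18, C 201.82, H₂O 201.82
Sensible, products 25→50.8 °C: 5209.1 kJ/h
Q = ΔH = -17139 kJ/h = -4.7609 kW
Heat removed = 4.7609 kJ/s

Q_out = 4.76 kJ/s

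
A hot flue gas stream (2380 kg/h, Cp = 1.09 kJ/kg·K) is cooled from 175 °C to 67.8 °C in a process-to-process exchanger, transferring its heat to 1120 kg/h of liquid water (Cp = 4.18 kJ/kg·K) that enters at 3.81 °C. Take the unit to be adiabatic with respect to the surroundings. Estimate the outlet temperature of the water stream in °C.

T_c,out = 63.2 °C

Heat released by hot stream: Q = 2380 × 1.09 × (175 − 67.8) = 278100 kJ/h
Energy balance on cold side (adiabatic exchanger): Q = ṁ_c·Cp_c·(T_c,out − T_c,in)
T_c,out = 3.81 + 278100/(1120 × 4.18) = 63.212 °C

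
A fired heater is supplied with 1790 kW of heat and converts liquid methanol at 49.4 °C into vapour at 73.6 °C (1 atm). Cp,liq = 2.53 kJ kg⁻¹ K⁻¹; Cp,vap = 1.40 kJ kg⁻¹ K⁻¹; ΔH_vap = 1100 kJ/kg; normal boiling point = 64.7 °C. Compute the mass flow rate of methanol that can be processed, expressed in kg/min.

Δh = 2.53×(64.7−49.4) + 1100 + 1.40×(73.6−64.7) = 1151.2 kJ/kg
Q = 1790 kW = 1790 kJ/s = 107400 kJ/min
ṁ = Q/Δh = 107400 / 1151.2 = 93.296 kg/min

ṁ = 93.3 kg/min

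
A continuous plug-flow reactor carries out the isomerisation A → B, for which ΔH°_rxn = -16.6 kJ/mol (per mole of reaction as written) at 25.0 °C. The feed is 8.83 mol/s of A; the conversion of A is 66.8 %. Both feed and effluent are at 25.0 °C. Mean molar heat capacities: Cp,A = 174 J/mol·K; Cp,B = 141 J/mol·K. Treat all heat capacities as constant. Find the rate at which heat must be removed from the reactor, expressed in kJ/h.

Q_out = 352000 kJ/h

Extent of reaction ξ = 0.668 × 8.83 = 5.8984 mol/s
Reaction term: ξ·ΔH°_rxn = 5.8984 × -16.6 = -97.914 kJ/s
Q = ΔH = -97.914 kJ/s = -97.914 kW
Heat removed = 352490 kJ/h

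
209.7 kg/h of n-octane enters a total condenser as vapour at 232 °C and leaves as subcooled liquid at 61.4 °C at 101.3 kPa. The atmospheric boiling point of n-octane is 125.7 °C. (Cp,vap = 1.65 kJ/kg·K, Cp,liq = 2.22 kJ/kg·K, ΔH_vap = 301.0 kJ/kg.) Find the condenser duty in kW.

vapour 232→125.7 °C: -175.39 kJ/kg
condensation at 125.7 °C: -301 kJ/kg
liquid 125.7→61.4 °C: -142.75 kJ/kg
Δh = -175.39 + -301 + -142.75 = -619.14 kJ/kg
Q = ṁ·Δh = 209.7 kg/h × -619.14 kJ/kg = -129830 kJ/h
|Q| = 36.065 kW

Q_c = 36.1 kW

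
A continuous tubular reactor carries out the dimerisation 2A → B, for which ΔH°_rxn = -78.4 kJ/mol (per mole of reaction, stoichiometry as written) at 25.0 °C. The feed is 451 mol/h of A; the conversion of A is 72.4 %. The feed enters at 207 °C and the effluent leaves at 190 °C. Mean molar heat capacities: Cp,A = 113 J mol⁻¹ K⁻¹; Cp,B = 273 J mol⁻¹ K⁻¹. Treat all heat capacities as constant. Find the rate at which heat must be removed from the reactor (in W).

Extent of reaction ξ = 0.724 × 451 / 2 = 163.26 mol/h
Reaction term: ξ·ΔH°_rxn = 163.26 × -78.4 = -12800 kJ/h
Sensible, feed 207→25 °C: -9275.3 kJ/h
Outlet flows (mol/h): A 124.48, B 163.26
Sensible, products 25→190 °C: 9675 kJ/h
Q = ΔH = -12400 kJ/h = -3.4444 kW
Heat removed = 3444.4 W

Q_out = 3440 W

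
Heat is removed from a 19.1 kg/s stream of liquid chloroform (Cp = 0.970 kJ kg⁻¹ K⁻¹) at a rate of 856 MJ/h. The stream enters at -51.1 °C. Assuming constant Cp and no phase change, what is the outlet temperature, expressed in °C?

T_out = -63.9 °C

Q = 856 MJ/h = 237.78 kJ/s
ΔT = Q/(ṁ·Cp) = 237.78/(19.1×0.970) = 12.834 K
T_out = -51.1 − 12.834 = -63.934 °C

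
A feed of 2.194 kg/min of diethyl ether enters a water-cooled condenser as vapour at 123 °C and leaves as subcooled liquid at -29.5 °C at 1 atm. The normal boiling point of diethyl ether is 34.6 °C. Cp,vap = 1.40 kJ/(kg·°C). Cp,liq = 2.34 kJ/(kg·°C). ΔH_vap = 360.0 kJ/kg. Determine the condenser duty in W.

Q_c = 23200 W

vapour 123→34.6 °C: -123.76 kJ/kg
condensation at 34.6 °C: -360 kJ/kg
liquid 34.6→-29.5 °C: -149.99 kJ/kg
Δh = -123.76 + -360 + -149.99 = -633.75 kJ/kg
Q = ṁ·Δh = 2.194 kg/min × -633.75 kJ/kg = -1390.5 kJ/min
|Q| = 23.174 kW = 23174 W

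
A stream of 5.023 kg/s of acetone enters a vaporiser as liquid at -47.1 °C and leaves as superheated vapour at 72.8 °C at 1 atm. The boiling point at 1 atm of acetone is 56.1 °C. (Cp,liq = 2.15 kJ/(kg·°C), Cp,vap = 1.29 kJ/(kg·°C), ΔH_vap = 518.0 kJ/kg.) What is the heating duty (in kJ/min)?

liquid -47.1→56.1 °C: 221.88 kJ/kg
vaporisation at 56.1 °C: 518 kJ/kg
vapour 56.1→72.8 °C: 21.543 kJ/kg
Δh = 221.88 + 518 + 21.543 = 761.42 kJ/kg
Q = ṁ·Δh = 5.023 kg/s × 761.42 kJ/kg = 3824.6 kJ/s
|Q| = 3824.6 kW = 229480 kJ/min

Q = 229000 kJ/min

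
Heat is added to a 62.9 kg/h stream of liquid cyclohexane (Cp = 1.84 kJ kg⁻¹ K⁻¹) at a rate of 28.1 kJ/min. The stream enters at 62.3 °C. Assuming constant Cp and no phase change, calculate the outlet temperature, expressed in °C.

Q = 28.1 kJ/min = 1686 kJ/h
ΔT = Q/(ṁ·Cp) = 1686/(62.9×1.84) = 14.568 K
T_out = 62.3 + 14.568 = 76.868 °C

T_out = 76.9 °C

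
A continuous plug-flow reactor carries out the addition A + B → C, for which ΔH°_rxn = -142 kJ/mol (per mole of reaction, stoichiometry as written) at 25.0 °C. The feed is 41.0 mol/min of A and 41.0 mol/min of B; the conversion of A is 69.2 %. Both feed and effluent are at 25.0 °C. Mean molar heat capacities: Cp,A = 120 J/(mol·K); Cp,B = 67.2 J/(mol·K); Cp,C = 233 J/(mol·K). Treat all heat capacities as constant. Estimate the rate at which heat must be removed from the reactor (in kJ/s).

Q_out = 67.1 kJ/s

Extent of reaction ξ = 0.692 × 41.0 = 28.372 mol/min
Reaction term: ξ·ΔH°_rxn = 28.372 × -142 = -4028.8 kJ/min
Q = ΔH = -4028.8 kJ/min = -67.147 kW
Heat removed = 67.147 kJ/s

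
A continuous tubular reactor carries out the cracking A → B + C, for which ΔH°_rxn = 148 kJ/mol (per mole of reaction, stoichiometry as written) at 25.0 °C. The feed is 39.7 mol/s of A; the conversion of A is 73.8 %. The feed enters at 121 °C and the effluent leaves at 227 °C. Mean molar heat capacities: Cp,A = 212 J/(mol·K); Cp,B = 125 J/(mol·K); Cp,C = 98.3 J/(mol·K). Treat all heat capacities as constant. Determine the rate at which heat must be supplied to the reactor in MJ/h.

Extent of reaction ξ = 0.738 × 39.7 = 29.299 mol/s
Reaction term: ξ·ΔH°_rxn = 29.299 × 148 = 4336.2 kJ/s
Sensible, feed 121→25 °C: -807.97 kJ/s
Outlet flows (mol/s): A 10.401, B 29.299, C 29.299
Sensible, products 25→227 °C: 1767 kJ/s
Q = ΔH = 5295.2 kJ/s = 5295.2 kW
Heat supplied = 19063 MJ/h

Q_in = 19100 MJ/h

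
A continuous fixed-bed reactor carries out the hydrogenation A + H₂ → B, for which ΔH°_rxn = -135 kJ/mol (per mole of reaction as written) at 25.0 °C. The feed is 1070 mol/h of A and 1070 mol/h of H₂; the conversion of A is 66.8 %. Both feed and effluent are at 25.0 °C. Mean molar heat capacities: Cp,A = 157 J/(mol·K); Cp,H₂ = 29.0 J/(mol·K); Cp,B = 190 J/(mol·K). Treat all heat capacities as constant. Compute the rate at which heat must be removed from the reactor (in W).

Q_out = 26800 W

Extent of reaction ξ = 0.668 × 1070 = 714.76 mol/h
Reaction term: ξ·ΔH°_rxn = 714.76 × -135 = -96493 kJ/h
Q = ΔH = -96493 kJ/h = -26.804 kW
Heat removed = 26804 W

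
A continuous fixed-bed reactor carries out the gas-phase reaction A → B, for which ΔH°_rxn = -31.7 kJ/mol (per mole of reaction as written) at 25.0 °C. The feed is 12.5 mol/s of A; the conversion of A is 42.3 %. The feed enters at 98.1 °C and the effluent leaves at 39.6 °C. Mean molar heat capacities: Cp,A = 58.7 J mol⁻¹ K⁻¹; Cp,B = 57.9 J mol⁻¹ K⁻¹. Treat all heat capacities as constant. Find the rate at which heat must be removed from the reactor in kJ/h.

Q_out = 758000 kJ/h

Extent of reaction ξ = 0.423 × 12.5 = 5.2875 mol/s
Reaction term: ξ·ΔH°_rxn = 5.2875 × -31.7 = -167.61 kJ/s
Sensible, feed 98.1→25 °C: -53.637 kJ/s
Outlet flows (mol/s): A 7.2125, B 5.2875
Sensible, products 25→39.6 °C: 10.651 kJ/s
Q = ΔH = -210.6 kJ/s = -210.6 kW
Heat removed = 758160 kJ/h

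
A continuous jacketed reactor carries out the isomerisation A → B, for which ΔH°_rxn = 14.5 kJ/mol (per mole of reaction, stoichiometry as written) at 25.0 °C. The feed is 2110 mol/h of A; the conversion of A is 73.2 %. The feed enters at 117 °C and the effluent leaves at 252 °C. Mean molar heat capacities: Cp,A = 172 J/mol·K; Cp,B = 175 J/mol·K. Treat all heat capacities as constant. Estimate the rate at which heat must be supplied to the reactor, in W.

Extent of reaction ξ = 0.732 × 2110 = 1544.5 mol/h
Reaction term: ξ·ΔH°_rxn = 1544.5 × 14.5 = 22396 kJ/h
Sensible, feed 117→25 °C: -33389 kJ/h
Outlet flows (mol/h): A 565.48, B 1544.5
Sensible, products 25→252 °C: 83435 kJ/h
Q = ΔH = 72442 kJ/h = 20.123 kW
Heat supplied = 20123 W

Q_in = 20100 W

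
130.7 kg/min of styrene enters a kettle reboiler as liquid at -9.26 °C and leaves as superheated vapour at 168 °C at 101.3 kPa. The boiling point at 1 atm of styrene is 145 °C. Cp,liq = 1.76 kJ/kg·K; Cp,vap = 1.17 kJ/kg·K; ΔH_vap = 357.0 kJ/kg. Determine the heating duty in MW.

Q = 1.43 MW

liquid -9.26→145 °C: 271.5 kJ/kg
vaporisation at 145 °C: 357 kJ/kg
vapour 145→168 °C: 26.91 kJ/kg
Δh = 271.5 + 357 + 26.91 = 655.41 kJ/kg
Q = ṁ·Δh = 130.7 kg/min × 655.41 kJ/kg = 85662 kJ/min
|Q| = 1427.7 kW = 1.4277 MW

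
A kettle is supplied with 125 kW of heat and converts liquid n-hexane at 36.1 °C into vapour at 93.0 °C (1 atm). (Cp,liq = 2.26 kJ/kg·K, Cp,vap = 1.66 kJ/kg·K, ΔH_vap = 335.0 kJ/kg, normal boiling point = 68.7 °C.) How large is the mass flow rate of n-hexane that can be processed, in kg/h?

ṁ = 1000 kg/h

Δh = 2.26×(68.7−36.1) + 335.0 + 1.66×(93.0−68.7) = 449.01 kJ/kg
Q = 125 kW = 125 kJ/s = 450000 kJ/h
ṁ = Q/Δh = 450000 / 449.01 = 1002.2 kg/h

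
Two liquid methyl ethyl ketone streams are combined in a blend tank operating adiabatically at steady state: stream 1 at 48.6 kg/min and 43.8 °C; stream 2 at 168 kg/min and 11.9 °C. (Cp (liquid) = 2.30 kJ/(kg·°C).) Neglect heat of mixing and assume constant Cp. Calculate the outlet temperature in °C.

T_out = 19.1 °C

Energy balance with Q = 0: Σ ṁᵢCp,ᵢ(T_out − Tᵢ) = 0
T_out = Σ ṁᵢCp,ᵢTᵢ / Σ ṁᵢCp,ᵢ
      = 9494.1 / 498.18 = 19.058 °C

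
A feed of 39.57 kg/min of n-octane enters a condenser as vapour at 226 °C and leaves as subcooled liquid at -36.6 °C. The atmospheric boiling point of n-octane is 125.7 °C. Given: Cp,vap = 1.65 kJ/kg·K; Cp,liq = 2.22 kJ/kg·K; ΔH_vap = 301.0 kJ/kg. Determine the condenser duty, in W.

Q_c = 545000 W

vapour 226→125.7 °C: -165.49 kJ/kg
condensation at 125.7 °C: -301 kJ/kg
liquid 125.7→-36.6 °C: -360.31 kJ/kg
Δh = -165.49 + -301 + -360.31 = -826.8 kJ/kg
Q = ṁ·Δh = 39.57 kg/min × -826.8 kJ/kg = -32717 kJ/min
|Q| = 545.28 kW = 545280 W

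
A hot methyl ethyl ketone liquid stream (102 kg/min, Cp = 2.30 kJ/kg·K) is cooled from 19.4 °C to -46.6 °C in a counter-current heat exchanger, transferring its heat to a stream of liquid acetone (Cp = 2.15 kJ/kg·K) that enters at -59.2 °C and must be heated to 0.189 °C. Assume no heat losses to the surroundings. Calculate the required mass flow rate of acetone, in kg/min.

Heat released by hot stream: Q = 102 × 2.30 × (19.4 − -46.6) = 15484 kJ/min
Energy balance on cold side (adiabatic exchanger): Q = ṁ_c·Cp_c·(T_c,out − T_c,in)
ṁ_c = 15484 / [2.15 × (0.189 − -59.2)] = 121.26 kg/min

ṁ_c = 121 kg/min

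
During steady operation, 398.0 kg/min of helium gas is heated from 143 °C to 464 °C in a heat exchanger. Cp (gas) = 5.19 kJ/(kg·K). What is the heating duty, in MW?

Q = ṁ·Cp·ΔT = 398.0 × 5.19 × (464 − 143) = 663060 kJ/min
Converting: 663060 / 60 s = 11051 kW
Heating duty = 11.051 MW

Q = 11.1 MW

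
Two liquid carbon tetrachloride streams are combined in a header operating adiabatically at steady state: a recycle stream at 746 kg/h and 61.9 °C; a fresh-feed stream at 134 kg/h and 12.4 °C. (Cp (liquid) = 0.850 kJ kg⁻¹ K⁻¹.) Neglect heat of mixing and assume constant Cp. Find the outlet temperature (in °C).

Adiabatic, steady state ⇒ Σ ṁᵢCp,ᵢ(T_out − Tᵢ) = 0
Σ ṁᵢCp,ᵢTᵢ = 746×0.850×61.9 + 134×0.850×12.4 = 40663
Σ ṁᵢCp,ᵢ = 746×0.850 + 134×0.850 = 748
T_out = 40663 / 748 = 54.363 °C

T_out = 54.4 °C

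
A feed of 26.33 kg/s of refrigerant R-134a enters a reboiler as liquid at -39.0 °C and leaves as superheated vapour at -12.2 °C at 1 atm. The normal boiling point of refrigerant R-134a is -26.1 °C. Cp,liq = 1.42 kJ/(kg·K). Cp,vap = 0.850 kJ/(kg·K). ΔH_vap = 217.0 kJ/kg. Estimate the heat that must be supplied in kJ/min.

liquid -39.0→-26.1 °C: 18.318 kJ/kg
vaporisation at -26.1 °C: 217 kJ/kg
vapour -26.1→-12.2 °C: 11.815 kJ/kg
Δh = 18.318 + 217 + 11.815 = 247.13 kJ/kg
Q = ṁ·Δh = 26.33 kg/s × 247.13 kJ/kg = 6507 kJ/s
|Q| = 6507 kW = 390420 kJ/min

Q = 390000 kJ/min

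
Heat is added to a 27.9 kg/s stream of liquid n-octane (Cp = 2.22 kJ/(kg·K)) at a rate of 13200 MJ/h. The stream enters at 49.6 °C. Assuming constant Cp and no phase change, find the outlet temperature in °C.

Q = 13200 MJ/h = 3666.7 kJ/s
ΔT = Q/(ṁ·Cp) = 3666.7/(27.9×2.22) = 59.199 K
T_out = 49.6 + 59.199 = 108.8 °C

T_out = 109 °C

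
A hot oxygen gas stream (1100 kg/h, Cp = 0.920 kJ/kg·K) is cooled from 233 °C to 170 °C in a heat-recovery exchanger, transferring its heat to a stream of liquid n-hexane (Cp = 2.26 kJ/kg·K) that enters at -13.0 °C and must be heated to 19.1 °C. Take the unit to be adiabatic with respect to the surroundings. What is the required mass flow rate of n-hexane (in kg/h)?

Heat released by hot stream: Q = 1100 × 0.920 × (233 − 170) = 63756 kJ/h
Energy balance on cold side (adiabatic exchanger): Q = ṁ_c·Cp_c·(T_c,out − T_c,in)
ṁ_c = 63756 / [2.26 × (19.1 − -13.0)] = 878.84 kg/h

ṁ_c = 879 kg/h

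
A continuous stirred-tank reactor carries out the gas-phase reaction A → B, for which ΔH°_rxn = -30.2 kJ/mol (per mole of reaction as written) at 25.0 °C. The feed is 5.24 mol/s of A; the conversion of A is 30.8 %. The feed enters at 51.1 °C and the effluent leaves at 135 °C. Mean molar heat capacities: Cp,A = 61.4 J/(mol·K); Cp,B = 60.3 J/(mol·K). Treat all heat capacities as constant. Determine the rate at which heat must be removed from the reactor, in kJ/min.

Q_out = 1320 kJ/min

Extent of reaction ξ = 0.308 × 5.24 = 1.6139 mol/s
Reaction term: ξ·ΔH°_rxn = 1.6139 × -30.2 = -48.74 kJ/s
Sensible, feed 51.1→25 °C: -8.3973 kJ/s
Outlet flows (mol/s): A 3.6261, B 1.6139
Sensible, products 25→135 °C: 35.196 kJ/s
Q = ΔH = -21.942 kJ/s = -21.942 kW
Heat removed = 1316.5 kJ/min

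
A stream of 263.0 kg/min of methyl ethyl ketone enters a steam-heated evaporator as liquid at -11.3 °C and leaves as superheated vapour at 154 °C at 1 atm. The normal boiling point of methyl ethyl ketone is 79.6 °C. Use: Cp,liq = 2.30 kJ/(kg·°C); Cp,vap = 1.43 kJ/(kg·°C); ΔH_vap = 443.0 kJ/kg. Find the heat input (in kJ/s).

Q = 3320 kJ/s

liquid -11.3→79.6 °C: 209.07 kJ/kg
vaporisation at 79.6 °C: 443 kJ/kg
vapour 79.6→154 °C: 106.39 kJ/kg
Δh = 209.07 + 443 + 106.39 = 758.46 kJ/kg
Q = ṁ·Δh = 263.0 kg/min × 758.46 kJ/kg = 199480 kJ/min
|Q| = 3324.6 kW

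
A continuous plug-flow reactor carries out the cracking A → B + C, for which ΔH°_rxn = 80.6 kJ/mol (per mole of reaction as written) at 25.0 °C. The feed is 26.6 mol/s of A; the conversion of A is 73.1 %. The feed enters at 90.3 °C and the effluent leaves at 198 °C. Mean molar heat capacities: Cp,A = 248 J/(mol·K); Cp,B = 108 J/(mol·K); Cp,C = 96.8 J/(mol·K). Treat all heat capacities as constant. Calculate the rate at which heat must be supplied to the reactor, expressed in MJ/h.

Q_in = 7680 MJ/h

Extent of reaction ξ = 0.731 × 26.6 = 19.445 mol/s
Reaction term: ξ·ΔH°_rxn = 19.445 × 80.6 = 1567.2 kJ/s
Sensible, feed 90.3→25 °C: -430.77 kJ/s
Outlet flows (mol/s): A 7.1554, B 19.445, C 19.445
Sensible, products 25→198 °C: 995.93 kJ/s
Q = ΔH = 2132.4 kJ/s = 2132.4 kW
Heat supplied = 7676.6 MJ/h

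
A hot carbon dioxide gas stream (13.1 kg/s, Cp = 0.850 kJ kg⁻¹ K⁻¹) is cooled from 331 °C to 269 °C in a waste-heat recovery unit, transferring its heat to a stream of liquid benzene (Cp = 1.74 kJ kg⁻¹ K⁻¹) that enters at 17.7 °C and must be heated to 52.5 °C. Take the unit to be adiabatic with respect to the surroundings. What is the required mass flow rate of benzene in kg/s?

ṁ_c = 11.4 kg/s

Heat released by hot stream: Q = 13.1 × 0.850 × (331 − 269) = 690.37 kJ/s
Energy balance on cold side (adiabatic exchanger): Q = ṁ_c·Cp_c·(T_c,out − T_c,in)
ṁ_c = 690.37 / [1.74 × (52.5 − 17.7)] = 11.401 kg/s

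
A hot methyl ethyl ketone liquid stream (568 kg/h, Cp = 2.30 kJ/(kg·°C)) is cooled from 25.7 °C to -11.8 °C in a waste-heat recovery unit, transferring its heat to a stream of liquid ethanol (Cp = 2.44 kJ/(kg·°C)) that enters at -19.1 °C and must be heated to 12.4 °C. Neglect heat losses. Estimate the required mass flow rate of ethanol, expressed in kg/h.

Heat released by hot stream: Q = 568 × 2.30 × (25.7 − -11.8) = 48990 kJ/h
Energy balance on cold side (adiabatic exchanger): Q = ṁ_c·Cp_c·(T_c,out − T_c,in)
ṁ_c = 48990 / [2.44 × (12.4 − -19.1)] = 637.39 kg/h

ṁ_c = 637 kg/h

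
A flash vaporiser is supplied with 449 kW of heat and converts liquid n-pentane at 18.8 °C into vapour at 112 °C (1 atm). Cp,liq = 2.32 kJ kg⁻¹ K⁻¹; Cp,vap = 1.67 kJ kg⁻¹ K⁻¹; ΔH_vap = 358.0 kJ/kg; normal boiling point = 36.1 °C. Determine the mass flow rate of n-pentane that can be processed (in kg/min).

ṁ = 51.3 kg/min

Δh = 2.32×(36.1−18.8) + 358.0 + 1.67×(112−36.1) = 524.89 kJ/kg
Q = 449 kW = 449 kJ/s = 26940 kJ/min
ṁ = Q/Δh = 26940 / 524.89 = 51.325 kg/min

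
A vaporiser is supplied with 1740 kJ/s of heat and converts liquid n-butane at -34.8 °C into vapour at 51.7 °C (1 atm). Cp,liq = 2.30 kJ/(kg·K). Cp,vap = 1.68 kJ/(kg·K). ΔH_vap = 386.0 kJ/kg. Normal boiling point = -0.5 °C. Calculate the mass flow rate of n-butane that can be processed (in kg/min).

Δh = 2.30×(-0.5−-34.8) + 386.0 + 1.68×(51.7−-0.5) = 552.59 kJ/kg
Q = 1740 kJ/s = 1740 kJ/s = 104400 kJ/min
ṁ = Q/Δh = 104400 / 552.59 = 188.93 kg/min

ṁ = 189 kg/min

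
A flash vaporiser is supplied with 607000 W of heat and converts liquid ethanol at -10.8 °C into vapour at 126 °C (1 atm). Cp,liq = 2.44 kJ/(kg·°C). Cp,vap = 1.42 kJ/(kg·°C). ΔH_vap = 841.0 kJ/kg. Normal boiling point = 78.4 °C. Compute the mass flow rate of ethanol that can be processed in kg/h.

ṁ = 1940 kg/h

Δh = 2.44×(78.4−-10.8) + 841.0 + 1.42×(126−78.4) = 1126.2 kJ/kg
Q = 607000 W = 607 kJ/s = 2.1852e+06 kJ/h
ṁ = Q/Δh = 2.1852e+06 / 1126.2 = 1940.3 kg/h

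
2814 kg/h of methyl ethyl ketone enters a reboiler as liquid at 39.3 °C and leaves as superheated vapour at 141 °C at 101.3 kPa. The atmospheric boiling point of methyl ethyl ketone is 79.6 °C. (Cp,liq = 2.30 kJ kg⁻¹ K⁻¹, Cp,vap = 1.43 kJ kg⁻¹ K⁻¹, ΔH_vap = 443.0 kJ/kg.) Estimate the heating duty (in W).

Q = 487000 W

liquid 39.3→79.6 °C: 92.69 kJ/kg
vaporisation at 79.6 °C: 443 kJ/kg
vapour 79.6→141 °C: 87.802 kJ/kg
Δh = 92.69 + 443 + 87.802 = 623.49 kJ/kg
Q = ṁ·Δh = 2814 kg/h × 623.49 kJ/kg = 1.7545e+06 kJ/h
|Q| = 487.36 kW = 487360 W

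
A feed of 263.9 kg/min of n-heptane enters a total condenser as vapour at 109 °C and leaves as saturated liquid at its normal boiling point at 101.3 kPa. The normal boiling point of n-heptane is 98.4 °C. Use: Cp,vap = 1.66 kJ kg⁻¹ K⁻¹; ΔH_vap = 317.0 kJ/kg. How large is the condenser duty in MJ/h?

Q_c = 5300 MJ/h

vapour 109→98.4 °C: -17.596 kJ/kg
condensation at 98.4 °C: -317 kJ/kg
Δh = -17.596 + -317 = -334.6 kJ/kg
Q = ṁ·Δh = 263.9 kg/min × -334.6 kJ/kg = -88300 kJ/min
|Q| = 1471.7 kW = 5298 MJ/h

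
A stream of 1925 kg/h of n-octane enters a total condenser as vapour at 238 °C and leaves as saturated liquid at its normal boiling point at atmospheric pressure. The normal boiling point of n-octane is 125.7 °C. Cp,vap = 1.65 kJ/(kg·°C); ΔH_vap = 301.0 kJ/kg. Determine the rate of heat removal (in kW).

Q_c = 260 kW

vapour 238→125.7 °C: -185.29 kJ/kg
condensation at 125.7 °C: -301 kJ/kg
Δh = -185.29 + -301 = -486.29 kJ/kg
Q = ṁ·Δh = 1925 kg/h × -486.29 kJ/kg = -936120 kJ/h
|Q| = 260.03 kW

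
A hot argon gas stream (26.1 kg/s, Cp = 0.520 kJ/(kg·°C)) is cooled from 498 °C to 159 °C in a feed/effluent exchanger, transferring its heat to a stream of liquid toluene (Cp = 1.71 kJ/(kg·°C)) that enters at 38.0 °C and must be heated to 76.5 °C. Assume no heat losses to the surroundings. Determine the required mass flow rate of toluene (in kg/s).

ṁ_c = 69.9 kg/s

Heat released by hot stream: Q = 26.1 × 0.520 × (498 − 159) = 4600.9 kJ/s
Energy balance on cold side (adiabatic exchanger): Q = ṁ_c·Cp_c·(T_c,out − T_c,in)
ṁ_c = 4600.9 / [1.71 × (76.5 − 38.0)] = 69.885 kg/s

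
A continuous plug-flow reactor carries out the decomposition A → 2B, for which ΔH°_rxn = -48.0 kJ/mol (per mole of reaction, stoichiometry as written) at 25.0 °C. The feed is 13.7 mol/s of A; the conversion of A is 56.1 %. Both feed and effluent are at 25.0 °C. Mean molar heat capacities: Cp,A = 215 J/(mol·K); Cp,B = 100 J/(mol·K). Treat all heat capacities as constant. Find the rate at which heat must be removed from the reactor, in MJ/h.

Extent of reaction ξ = 0.561 × 13.7 = 7.6857 mol/s
Reaction term: ξ·ΔH°_rxn = 7.6857 × -48.0 = -368.91 kJ/s
Q = ΔH = -368.91 kJ/s = -368.91 kW
Heat removed = 1328.1 MJ/h

Q_out = 1330 MJ/h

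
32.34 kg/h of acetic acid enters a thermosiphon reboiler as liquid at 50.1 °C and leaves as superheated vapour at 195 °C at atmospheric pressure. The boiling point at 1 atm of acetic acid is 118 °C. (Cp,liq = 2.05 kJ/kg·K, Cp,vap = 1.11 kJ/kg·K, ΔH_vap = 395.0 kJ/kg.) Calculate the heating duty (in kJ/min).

Q = 334 kJ/min

liquid 50.1→118 °C: 139.19 kJ/kg
vaporisation at 118 °C: 395 kJ/kg
vapour 118→195 °C: 85.47 kJ/kg
Δh = 139.19 + 395 + 85.47 = 619.66 kJ/kg
Q = ṁ·Δh = 32.34 kg/h × 619.66 kJ/kg = 20040 kJ/h
|Q| = 5.5667 kW = 334 kJ/min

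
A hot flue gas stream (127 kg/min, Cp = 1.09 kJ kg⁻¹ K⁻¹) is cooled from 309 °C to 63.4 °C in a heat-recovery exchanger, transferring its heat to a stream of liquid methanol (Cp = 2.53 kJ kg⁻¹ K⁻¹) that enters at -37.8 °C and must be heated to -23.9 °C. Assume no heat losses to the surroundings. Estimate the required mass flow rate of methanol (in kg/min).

ṁ_c = 967 kg/min

Heat released by hot stream: Q = 127 × 1.09 × (309 − 63.4) = 33998 kJ/min
Energy balance on cold side (adiabatic exchanger): Q = ṁ_c·Cp_c·(T_c,out − T_c,in)
ṁ_c = 33998 / [2.53 × (-23.9 − -37.8)] = 966.77 kg/min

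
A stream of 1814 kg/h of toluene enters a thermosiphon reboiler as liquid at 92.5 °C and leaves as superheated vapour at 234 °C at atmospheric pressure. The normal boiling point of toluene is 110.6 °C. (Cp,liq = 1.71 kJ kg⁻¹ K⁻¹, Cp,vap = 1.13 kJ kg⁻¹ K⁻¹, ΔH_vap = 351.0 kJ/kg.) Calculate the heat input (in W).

liquid 92.5→110.6 °C: 30.951 kJ/kg
vaporisation at 110.6 °C: 351 kJ/kg
vapour 110.6→234 °C: 139.44 kJ/kg
Δh = 30.951 + 351 + 139.44 = 521.39 kJ/kg
Q = ṁ·Δh = 1814 kg/h × 521.39 kJ/kg = 945810 kJ/h
|Q| = 262.72 kW = 262720 W

Q = 263000 W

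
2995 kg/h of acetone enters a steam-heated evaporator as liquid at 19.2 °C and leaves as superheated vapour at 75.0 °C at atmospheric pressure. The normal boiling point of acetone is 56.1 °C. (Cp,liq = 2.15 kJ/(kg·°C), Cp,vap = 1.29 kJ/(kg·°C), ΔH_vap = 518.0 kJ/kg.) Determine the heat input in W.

liquid 19.2→56.1 °C: 79.335 kJ/kg
vaporisation at 56.1 °C: 518 kJ/kg
vapour 56.1→75.0 °C: 24.381 kJ/kg
Δh = 79.335 + 518 + 24.381 = 621.72 kJ/kg
Q = ṁ·Δh = 2995 kg/h × 621.72 kJ/kg = 1.862e+06 kJ/h
|Q| = 517.23 kW = 517230 W

Q = 517000 W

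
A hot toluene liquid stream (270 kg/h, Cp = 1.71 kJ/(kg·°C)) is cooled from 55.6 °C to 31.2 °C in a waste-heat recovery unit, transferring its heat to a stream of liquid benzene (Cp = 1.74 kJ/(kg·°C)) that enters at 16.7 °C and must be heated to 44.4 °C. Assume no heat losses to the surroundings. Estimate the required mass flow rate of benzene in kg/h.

Heat released by hot stream: Q = 270 × 1.71 × (55.6 − 31.2) = 11265 kJ/h
Energy balance on cold side (adiabatic exchanger): Q = ṁ_c·Cp_c·(T_c,out − T_c,in)
ṁ_c = 11265 / [1.74 × (44.4 − 16.7)] = 233.73 kg/h

ṁ_c = 234 kg/h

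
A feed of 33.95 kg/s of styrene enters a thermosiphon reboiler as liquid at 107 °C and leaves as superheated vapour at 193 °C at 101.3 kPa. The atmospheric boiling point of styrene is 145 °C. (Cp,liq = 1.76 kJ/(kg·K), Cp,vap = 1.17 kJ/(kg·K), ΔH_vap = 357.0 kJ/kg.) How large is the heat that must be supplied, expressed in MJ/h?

Q = 58700 MJ/h

liquid 107→145 °C: 66.88 kJ/kg
vaporisation at 145 °C: 357 kJ/kg
vapour 145→193 °C: 56.16 kJ/kg
Δh = 66.88 + 357 + 56.16 = 480.04 kJ/kg
Q = ṁ·Δh = 33.95 kg/s × 480.04 kJ/kg = 16297 kJ/s
|Q| = 16297 kW = 58670 MJ/h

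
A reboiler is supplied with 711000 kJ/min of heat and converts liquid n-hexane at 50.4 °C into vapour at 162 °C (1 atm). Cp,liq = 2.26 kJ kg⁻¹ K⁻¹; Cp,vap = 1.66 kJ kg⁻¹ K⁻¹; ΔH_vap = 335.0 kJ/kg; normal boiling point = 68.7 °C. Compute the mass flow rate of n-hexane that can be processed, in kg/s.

ṁ = 22.3 kg/s

Δh = 2.26×(68.7−50.4) + 335.0 + 1.66×(162−68.7) = 531.24 kJ/kg
Q = 711000 kJ/min = 11850 kJ/s = 11850 kJ/s
ṁ = Q/Δh = 11850 / 531.24 = 22.306 kg/s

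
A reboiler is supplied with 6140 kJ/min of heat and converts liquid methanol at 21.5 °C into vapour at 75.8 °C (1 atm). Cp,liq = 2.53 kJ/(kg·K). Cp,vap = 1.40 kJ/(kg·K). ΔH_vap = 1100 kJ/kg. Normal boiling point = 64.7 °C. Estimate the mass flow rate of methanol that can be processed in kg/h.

Δh = 2.53×(64.7−21.5) + 1100 + 1.40×(75.8−64.7) = 1224.8 kJ/kg
Q = 6140 kJ/min = 102.33 kJ/s = 368400 kJ/h
ṁ = Q/Δh = 368400 / 1224.8 = 300.77 kg/h

ṁ = 301 kg/h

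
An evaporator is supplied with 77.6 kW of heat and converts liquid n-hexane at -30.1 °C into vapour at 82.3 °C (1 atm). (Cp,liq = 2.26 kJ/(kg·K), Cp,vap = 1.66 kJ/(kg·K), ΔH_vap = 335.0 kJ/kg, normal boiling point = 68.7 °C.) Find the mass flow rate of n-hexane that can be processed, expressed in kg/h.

ṁ = 481 kg/h

Δh = 2.26×(68.7−-30.1) + 335.0 + 1.66×(82.3−68.7) = 580.86 kJ/kg
Q = 77.6 kW = 77.6 kJ/s = 279360 kJ/h
ṁ = Q/Δh = 279360 / 580.86 = 480.94 kg/h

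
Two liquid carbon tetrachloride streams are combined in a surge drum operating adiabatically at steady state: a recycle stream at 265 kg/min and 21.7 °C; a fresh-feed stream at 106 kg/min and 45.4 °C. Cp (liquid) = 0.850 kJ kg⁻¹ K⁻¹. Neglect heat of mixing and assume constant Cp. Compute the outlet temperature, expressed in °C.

Energy balance with Q = 0: Σ ṁᵢCp,ᵢ(T_out − Tᵢ) = 0
T_out = Σ ṁᵢCp,ᵢTᵢ / Σ ṁᵢCp,ᵢ
      = 8978.5 / 315.35 = 28.471 °C

T_out = 28.5 °C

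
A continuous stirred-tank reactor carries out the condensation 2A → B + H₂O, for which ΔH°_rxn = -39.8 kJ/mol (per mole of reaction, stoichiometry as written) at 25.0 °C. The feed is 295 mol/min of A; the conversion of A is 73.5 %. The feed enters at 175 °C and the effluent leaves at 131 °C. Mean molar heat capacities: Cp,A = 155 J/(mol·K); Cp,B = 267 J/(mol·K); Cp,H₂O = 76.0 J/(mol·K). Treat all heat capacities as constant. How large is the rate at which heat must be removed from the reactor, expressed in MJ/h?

Q_out = 357 MJ/h

Extent of reaction ξ = 0.735 × 295 / 2 = 108.41 mol/min
Reaction term: ξ·ΔH°_rxn = 108.41 × -39.8 = -4314.8 kJ/min
Sensible, feed 175→25 °C: -6858.8 kJ/min
Outlet flows (mol/min): A 78.175, B 108.41, H₂O 108.41
Sensible, products 25→131 °C: 5226.1 kJ/min
Q = ΔH = -5947.5 kJ/min = -99.125 kW
Heat removed = 356.85 MJ/h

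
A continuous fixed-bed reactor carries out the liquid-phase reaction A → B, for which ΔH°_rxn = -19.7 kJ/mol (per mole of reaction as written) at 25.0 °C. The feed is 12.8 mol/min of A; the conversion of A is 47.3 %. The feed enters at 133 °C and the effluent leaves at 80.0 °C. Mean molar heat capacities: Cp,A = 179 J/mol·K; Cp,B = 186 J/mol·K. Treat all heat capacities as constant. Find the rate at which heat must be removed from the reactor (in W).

Q_out = 3970 W

Extent of reaction ξ = 0.473 × 12.8 = 6.0544 mol/min
Reaction term: ξ·ΔH°_rxn = 6.0544 × -19.7 = -119.27 kJ/min
Sensible, feed 133→25 °C: -247.45 kJ/min
Outlet flows (mol/min): A 6.7456, B 6.0544
Sensible, products 25→80.0 °C: 128.35 kJ/min
Q = ΔH = -238.37 kJ/min = -3.9729 kW
Heat removed = 3972.9 W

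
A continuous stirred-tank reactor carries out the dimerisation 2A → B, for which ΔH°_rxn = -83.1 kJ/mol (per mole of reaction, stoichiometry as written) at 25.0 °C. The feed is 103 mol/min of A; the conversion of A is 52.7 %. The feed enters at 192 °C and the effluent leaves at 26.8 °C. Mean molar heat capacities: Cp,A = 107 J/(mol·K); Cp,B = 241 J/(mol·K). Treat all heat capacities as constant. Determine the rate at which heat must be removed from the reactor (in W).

Extent of reaction ξ = 0.527 × 103 / 2 = 27.141 mol/min
Reaction term: ξ·ΔH°_rxn = 27.141 × -83.1 = -2255.4 kJ/min
Sensible, feed 192→25 °C: -1840.5 kJ/min
Outlet flows (mol/min): A 48.719, B 27.141
Sensible, products 25→26.8 °C: 21.157 kJ/min
Q = ΔH = -4074.7 kJ/min = -67.912 kW
Heat removed = 67912 W

Q_out = 67900 W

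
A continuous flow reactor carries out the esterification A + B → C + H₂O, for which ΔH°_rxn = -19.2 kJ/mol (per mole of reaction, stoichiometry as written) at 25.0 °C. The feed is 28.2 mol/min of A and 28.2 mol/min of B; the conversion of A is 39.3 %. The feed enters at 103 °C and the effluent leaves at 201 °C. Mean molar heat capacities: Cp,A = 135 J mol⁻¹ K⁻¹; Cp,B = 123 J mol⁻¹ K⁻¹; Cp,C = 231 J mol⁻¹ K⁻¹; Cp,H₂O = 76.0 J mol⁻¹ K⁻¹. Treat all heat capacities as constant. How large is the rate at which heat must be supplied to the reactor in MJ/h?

Q_in = 35.7 MJ/h

Extent of reaction ξ = 0.393 × 28.2 = 11.083 mol/min
Reaction term: ξ·ΔH°_rxn = 11.083 × -19.2 = -212.79 kJ/min
Sensible, feed 103→25 °C: -567.5 kJ/min
Outlet flows (mol/min): A 17.117, B 17.117, C 11.083, H₂O 11.083
Sensible, products 25→201 °C: 1376.1 kJ/min
Q = ΔH = 595.8 kJ/min = 9.93 kW
Heat supplied = 35.748 MJ/h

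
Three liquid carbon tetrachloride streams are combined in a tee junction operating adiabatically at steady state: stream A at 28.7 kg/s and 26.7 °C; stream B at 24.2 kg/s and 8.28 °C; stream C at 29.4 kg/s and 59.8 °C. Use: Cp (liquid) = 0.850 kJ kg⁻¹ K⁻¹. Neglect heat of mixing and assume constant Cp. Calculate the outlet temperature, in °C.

No heat crosses the boundary, so H_out = H_in.
T_out = Σ ṁᵢCp,ᵢTᵢ / Σ ṁᵢCp,ᵢ
      = 2316.1 / 69.955 = 33.108 °C

T_out = 33.1 °C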